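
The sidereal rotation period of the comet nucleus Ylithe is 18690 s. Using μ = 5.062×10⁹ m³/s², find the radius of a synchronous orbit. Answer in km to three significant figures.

r_sync ≈ 355 km

A synchronous orbit has period T, so by Kepler's third law a = (μT²/4π²)^(1/3).
μT²/4π² = 5.062×10⁹ × (1.869×10⁴)² / 39.48 = 4.479×10¹⁶ m³.
a = 3.551×10⁵ m = 355.14 km.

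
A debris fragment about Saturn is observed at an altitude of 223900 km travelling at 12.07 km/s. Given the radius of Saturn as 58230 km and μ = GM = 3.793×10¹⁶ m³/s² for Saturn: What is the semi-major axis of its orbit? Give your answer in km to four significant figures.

r = 58230 + 223900 = 2.8213×10⁵ km = 2.821×10⁸ m.
Specific orbital energy ε = v²/2 − μ/r = (12070)²/2 − 3.793×10¹⁶/2.821×10⁸ = -6.160×10⁷ J/kg.
Since ε = −μ/(2a), a = −μ/(2ε) = 3.079×10⁸ m = 3.0788×10⁵ km.

a ≈ 3.079×10⁵ km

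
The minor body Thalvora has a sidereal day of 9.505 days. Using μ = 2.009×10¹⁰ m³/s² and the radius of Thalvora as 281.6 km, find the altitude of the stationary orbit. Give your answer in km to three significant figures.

h_sync ≈ 6720 km

T = 9.505 days = 8.212×10⁵ s.
A synchronous orbit has period T, so by Kepler's third law a = (μT²/4π²)^(1/3).
μT²/4π² = 2.009×10¹⁰ × (8.212×10⁵)² / 39.48 = 3.432×10²⁰ m³.
a = 7.001×10⁶ m = 7001.4 km.
Altitude h = a − R = 7001.4 − 281.6 = 6719.8 km.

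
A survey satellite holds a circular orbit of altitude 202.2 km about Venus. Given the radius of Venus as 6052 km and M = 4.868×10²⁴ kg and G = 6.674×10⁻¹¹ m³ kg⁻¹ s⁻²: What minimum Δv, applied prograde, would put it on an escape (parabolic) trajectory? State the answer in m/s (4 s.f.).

Δv ≈ 2985 m/s

μ = GM = 6.674×10⁻¹¹ × 4.868×10²⁴ = 3.249×10¹⁴ m³/s².
r = 6052 + 202.2 = 6254.2 km = 6.2542×10⁶ m.
Circular speed v_c = √(μ/r) = 7207 m/s.
Escape speed v_esc = √(2μ/r) = √2 × v_c = 10190 m/s.
Δv = v_esc − v_c = 2985 m/s.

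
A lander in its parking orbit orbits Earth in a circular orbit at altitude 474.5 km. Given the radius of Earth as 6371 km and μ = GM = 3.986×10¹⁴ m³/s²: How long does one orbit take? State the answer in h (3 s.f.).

r = 6371 + 474.5 = 6845.5 km = 6.8455×10⁶ m.
Kepler's third law: T = 2π√(r³/μ) = 2π√((6.846×10⁶)³ / 3.986×10¹⁴).
r³/μ = 8.048×10⁵ s², so T = 2π × 8.971×10² = 5.637×10³ s.
Converting: 5.637×10³ s ÷ 3600 = 1.566 h.

T ≈ 1.57 h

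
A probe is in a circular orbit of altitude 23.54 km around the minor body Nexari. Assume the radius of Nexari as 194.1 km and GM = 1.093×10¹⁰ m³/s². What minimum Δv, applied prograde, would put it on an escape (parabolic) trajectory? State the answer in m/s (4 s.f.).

r = 194.1 + 23.54 = 217.64 km = 2.1764×10⁵ m.
Circular speed v_c = √(μ/r) = 224.1 m/s.
Escape speed v_esc = √(2μ/r) = √2 × v_c = 316.9 m/s.
Δv = v_esc − v_c = 92.83 m/s.

Δv ≈ 92.83 m/s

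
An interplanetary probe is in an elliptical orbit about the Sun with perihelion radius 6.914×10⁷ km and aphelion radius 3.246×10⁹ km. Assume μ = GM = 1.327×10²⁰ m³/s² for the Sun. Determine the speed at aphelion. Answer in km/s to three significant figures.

Semi-major axis a = (r_p + r_a)/2 = 1.6576×10⁹ km = 1.658×10¹² m.
Vis-viva: v² = μ(2/r − 1/a) = 1.327×10²⁰ × (6.161×10⁻¹³ − 6.033×10⁻¹³) = 1.705×10⁶ m²/s².
v = 1306 m/s = 1.306 km/s.

v ≈ 1.31 km/s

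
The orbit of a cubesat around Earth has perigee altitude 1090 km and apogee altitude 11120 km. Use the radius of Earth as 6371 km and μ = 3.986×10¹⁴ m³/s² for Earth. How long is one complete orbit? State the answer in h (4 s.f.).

T ≈ 3.852 h

r_p = 6371 + 1090 = 7461.0 km = 7.4610×10⁶ m.
r_a = 6371 + 11120 = 17491 km = 1.7491×10⁷ m.
Semi-major axis a = (r_p + r_a)/2 = (7461.0 + 17491)/2 = 12476 km = 1.248×10⁷ m.
By Kepler's third law T = 2π√(a³/μ) = 2π × 2.207×10³ = 1.387×10⁴ s.
= 3.852 h.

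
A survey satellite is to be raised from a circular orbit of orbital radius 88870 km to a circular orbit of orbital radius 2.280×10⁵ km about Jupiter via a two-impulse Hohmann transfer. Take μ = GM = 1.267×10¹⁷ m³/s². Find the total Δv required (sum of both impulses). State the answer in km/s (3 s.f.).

Δv_total ≈ 13.5 km/s

r₁ = 88870 km = 8.887×10⁷ m.
r₂ = 2.280×10⁵ km = 2.280×10⁸ m.
Transfer ellipse a_t = (r₁ + r₂)/2 = 1.584×10⁸ m.
At r₁: circular v_c1 = √(μ/r₁) = 37760 m/s; transfer-perijove v_p = √[μ(2/r₁ − 1/a_t)] = 45300 m/s.
Δv₁ = v_p − v_c1 = 7537 m/s.
At r₂: circular v_c2 = √(μ/r₂) = 23570 m/s; transfer-apojove v_a = √[μ(2/r₂ − 1/a_t)] = 17660 m/s.
Δv₂ = v_c2 − v_a = 5918 m/s.
Total Δv = Δv₁ + Δv₂ = 13460 m/s = 13.46 km/s.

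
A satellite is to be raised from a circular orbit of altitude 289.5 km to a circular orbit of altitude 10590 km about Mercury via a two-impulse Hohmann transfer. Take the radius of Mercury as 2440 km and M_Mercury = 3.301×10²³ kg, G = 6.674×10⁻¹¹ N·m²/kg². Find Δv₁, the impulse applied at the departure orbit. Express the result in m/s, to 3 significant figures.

μ = GM = 6.674×10⁻¹¹ × 3.301×10²³ = 2.203×10¹³ m³/s².
r₁ = 2440 + 289.5 = 2729.5 km = 2.7295×10⁶ m.
r₂ = 2440 + 10590 = 13030 km = 1.3030×10⁷ m.
Transfer ellipse a_t = (r₁ + r₂)/2 = 7.880×10⁶ m.
At r₁: circular v_c1 = √(μ/r₁) = 2841 m/s; transfer-periherm v_p = √[μ(2/r₁ − 1/a_t)] = 3653 m/s.
Δv₁ = v_p − v_c1 = 812.3 m/s.

Δv ≈ 812 m/s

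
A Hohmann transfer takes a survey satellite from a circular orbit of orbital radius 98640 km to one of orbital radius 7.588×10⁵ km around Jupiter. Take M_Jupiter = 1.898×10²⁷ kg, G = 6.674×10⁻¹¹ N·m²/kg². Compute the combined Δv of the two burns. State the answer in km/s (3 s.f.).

μ = GM = 6.674×10⁻¹¹ × 1.898×10²⁷ = 1.267×10¹⁷ m³/s².
r₁ = 98640 km = 9.864×10⁷ m.
r₂ = 7.588×10⁵ km = 7.588×10⁸ m.
Transfer ellipse a_t = (r₁ + r₂)/2 = 4.287×10⁸ m.
At r₁: circular v_c1 = √(μ/r₁) = 35840 m/s; transfer-perijove v_p = √[μ(2/r₁ − 1/a_t)] = 47680 m/s.
Δv₁ = v_p − v_c1 = 11840 m/s.
At r₂: circular v_c2 = √(μ/r₂) = 12920 m/s; transfer-apojove v_a = √[μ(2/r₂ − 1/a_t)] = 6198 m/s.
Δv₂ = v_c2 − v_a = 6723 m/s.
Total Δv = Δv₁ + Δv₂ = 18560 m/s = 18.56 km/s.

Δv_total ≈ 18.6 km/s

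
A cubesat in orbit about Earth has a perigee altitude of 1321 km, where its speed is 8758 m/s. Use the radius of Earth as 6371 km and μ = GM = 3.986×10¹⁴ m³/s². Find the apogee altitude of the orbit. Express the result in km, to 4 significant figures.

r_p = 6371 + 1321 = 7692.0 km = 7.692×10⁶ m.
Specific energy ε = v²/2 − μ/r = -1.347×10⁷ J/kg, so a = −μ/(2ε) = 1.480×10⁷ m.
The apsides satisfy r_p + r_a = 2a, so the apogee radius is 2a − r_p = 2.190×10⁷ m = 21902 km.
Apogee altitude = 21902 − 6371 = 15531 km.

apogee altitude ≈ 15530 km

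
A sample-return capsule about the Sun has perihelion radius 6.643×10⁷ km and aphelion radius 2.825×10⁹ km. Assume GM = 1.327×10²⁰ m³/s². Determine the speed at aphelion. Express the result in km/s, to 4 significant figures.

v ≈ 1.469 km/s

Semi-major axis a = (r_p + r_a)/2 = 1.4457×10⁹ km = 1.446×10¹² m.
Vis-viva: v² = μ(2/r − 1/a) = 1.327×10²⁰ × (7.080×10⁻¹³ − 6.917×10⁻¹³) = 2.158×10⁶ m²/s².
v = 1469 m/s = 1.469 km/s.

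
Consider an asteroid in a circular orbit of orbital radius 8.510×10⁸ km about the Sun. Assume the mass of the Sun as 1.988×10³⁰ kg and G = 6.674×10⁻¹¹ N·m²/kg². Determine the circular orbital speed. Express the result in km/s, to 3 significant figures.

v ≈ 12.5 km/s

μ = GM = 6.674×10⁻¹¹ × 1.988×10³⁰ = 1.327×10²⁰ m³/s².
r = 8.510×10⁸ km = 8.510×10¹¹ m.
For a circular orbit v = √(μ/r) = √(1.327×10²⁰ / 8.510×10¹¹) = √(1.559×10⁸) = 12490 m/s.
That is 12.49 km/s.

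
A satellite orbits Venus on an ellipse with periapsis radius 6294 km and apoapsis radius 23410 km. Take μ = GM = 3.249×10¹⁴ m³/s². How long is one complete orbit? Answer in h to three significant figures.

Semi-major axis a = (r_p + r_a)/2 = (6294.0 + 23410)/2 = 14852 km = 1.485×10⁷ m.
By Kepler's third law T = 2π√(a³/μ) = 2π × 3.175×10³ = 1.995×10⁴ s.
= 5.542 h.

T ≈ 5.54 h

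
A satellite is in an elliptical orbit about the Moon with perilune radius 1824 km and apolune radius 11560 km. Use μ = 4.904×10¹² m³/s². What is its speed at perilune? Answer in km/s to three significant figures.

v ≈ 2.16 km/s

Semi-major axis a = (r_p + r_a)/2 = 6692.0 km = 6.692×10⁶ m.
Vis-viva: v² = μ(2/r − 1/a) = 4.904×10¹² × (1.096×10⁻⁶ − 1.494×10⁻⁷) = 4.644×10⁶ m²/s².
v = 2155 m/s = 2.155 km/s.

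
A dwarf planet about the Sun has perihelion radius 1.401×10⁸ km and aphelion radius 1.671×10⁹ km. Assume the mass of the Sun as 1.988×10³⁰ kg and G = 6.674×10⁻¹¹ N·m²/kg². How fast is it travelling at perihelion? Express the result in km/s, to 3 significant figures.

μ = GM = 6.674×10⁻¹¹ × 1.988×10³⁰ = 1.327×10²⁰ m³/s².
Semi-major axis a = (r_p + r_a)/2 = 9.0555×10⁸ km = 9.056×10¹¹ m.
Vis-viva: v² = μ(2/r − 1/a) = 1.327×10²⁰ × (1.428×10⁻¹¹ − 1.104×10⁻¹²) = 1.748×10⁹ m²/s².
v = 41800 m/s = 41.80 km/s.

v ≈ 41.8 km/s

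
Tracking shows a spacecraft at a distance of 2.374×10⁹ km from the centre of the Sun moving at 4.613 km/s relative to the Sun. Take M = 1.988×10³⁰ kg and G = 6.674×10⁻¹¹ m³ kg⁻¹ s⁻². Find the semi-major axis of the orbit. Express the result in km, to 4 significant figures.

a ≈ 1.466×10⁹ km

μ = GM = 6.674×10⁻¹¹ × 1.988×10³⁰ = 1.327×10²⁰ m³/s².
r = 2.374×10¹² m.
Specific orbital energy ε = v²/2 − μ/r = (4613)²/2 − 1.327×10²⁰/2.374×10¹² = -4.525×10⁷ J/kg.
Since ε = −μ/(2a), a = −μ/(2ε) = 1.466×10¹² m = 1.4661×10⁹ km.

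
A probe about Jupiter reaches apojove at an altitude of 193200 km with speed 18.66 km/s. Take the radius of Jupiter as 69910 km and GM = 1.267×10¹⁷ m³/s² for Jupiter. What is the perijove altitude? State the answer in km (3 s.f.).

perijove altitude ≈ 79100 km

r_a = 69910 + 193200 = 2.6311×10⁵ km = 2.631×10⁸ m.
Specific energy ε = v²/2 − μ/r = -3.074×10⁸ J/kg, so a = −μ/(2ε) = 2.060×10⁸ m.
The apsides satisfy r_p + r_a = 2a, so the perijove radius is 2a − r_a = 1.490×10⁸ m = 1.4899×10⁵ km.
Perijove altitude = 1.4899×10⁵ − 69910 = 79080 km.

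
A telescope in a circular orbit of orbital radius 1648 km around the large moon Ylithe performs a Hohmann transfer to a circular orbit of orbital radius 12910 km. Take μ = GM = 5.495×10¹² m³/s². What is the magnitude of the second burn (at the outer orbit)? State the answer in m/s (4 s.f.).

Δv ≈ 342.0 m/s

r₁ = 1648 km = 1.648×10⁶ m.
r₂ = 12910 km = 1.291×10⁷ m.
Transfer ellipse a_t = (r₁ + r₂)/2 = 7.279×10⁶ m.
At r₁: circular v_c1 = √(μ/r₁) = 1826 m/s; transfer-periapsis v_p = √[μ(2/r₁ − 1/a_t)] = 2432 m/s.
At r₂: circular v_c2 = √(μ/r₂) = 652.4 m/s; transfer-apoapsis v_a = √[μ(2/r₂ − 1/a_t)] = 310.4 m/s.
Δv₂ = v_c2 − v_a = 342.0 m/s.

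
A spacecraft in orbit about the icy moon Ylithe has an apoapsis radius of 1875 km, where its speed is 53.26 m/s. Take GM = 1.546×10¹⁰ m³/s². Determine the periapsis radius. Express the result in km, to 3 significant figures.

r_a = 1.875×10⁶ m.
Specific energy ε = v²/2 − μ/r = -6.827×10³ J/kg, so a = −μ/(2ε) = 1.132×10⁶ m.
The apsides satisfy r_p + r_a = 2a, so the periapsis radius is 2a − r_a = 3.895×10⁵ m = 389.53 km.

periapsis radius ≈ 390 km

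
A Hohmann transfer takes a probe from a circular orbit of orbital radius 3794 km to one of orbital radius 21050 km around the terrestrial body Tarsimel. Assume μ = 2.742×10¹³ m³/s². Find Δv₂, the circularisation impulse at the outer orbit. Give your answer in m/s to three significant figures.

Δv ≈ 511 m/s

r₁ = 3794 km = 3.794×10⁶ m.
r₂ = 21050 km = 2.105×10⁷ m.
Transfer ellipse a_t = (r₁ + r₂)/2 = 1.242×10⁷ m.
At r₁: circular v_c1 = √(μ/r₁) = 2688 m/s; transfer-periapsis v_p = √[μ(2/r₁ − 1/a_t)] = 3500 m/s.
At r₂: circular v_c2 = √(μ/r₂) = 1141 m/s; transfer-apoapsis v_a = √[μ(2/r₂ − 1/a_t)] = 630.8 m/s.
Δv₂ = v_c2 − v_a = 510.6 m/s.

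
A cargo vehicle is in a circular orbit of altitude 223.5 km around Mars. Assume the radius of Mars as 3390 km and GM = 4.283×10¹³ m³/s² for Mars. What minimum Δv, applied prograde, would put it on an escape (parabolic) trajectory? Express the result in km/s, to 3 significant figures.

r = 3390 + 223.5 = 3613.5 km = 3.6135×10⁶ m.
Circular speed v_c = √(μ/r) = 3443 m/s.
Escape speed v_esc = √(2μ/r) = √2 × v_c = 4869 m/s.
Δv = v_esc − v_c = 1426 m/s = 1.426 km/s.

Δv ≈ 1.43 km/s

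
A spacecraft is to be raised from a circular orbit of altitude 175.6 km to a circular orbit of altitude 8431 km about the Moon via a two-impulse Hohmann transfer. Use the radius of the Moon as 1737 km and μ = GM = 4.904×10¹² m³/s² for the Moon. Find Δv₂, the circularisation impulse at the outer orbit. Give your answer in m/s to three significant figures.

Δv ≈ 304 m/s

r₁ = 1737 + 175.6 = 1912.6 km = 1.9126×10⁶ m.
r₂ = 1737 + 8431 = 10168 km = 1.0168×10⁷ m.
Transfer ellipse a_t = (r₁ + r₂)/2 = 6.040×10⁶ m.
At r₁: circular v_c1 = √(μ/r₁) = 1601 m/s; transfer-perilune v_p = √[μ(2/r₁ − 1/a_t)] = 2078 m/s.
At r₂: circular v_c2 = √(μ/r₂) = 694.5 m/s; transfer-apolune v_a = √[μ(2/r₂ − 1/a_t)] = 390.8 m/s.
Δv₂ = v_c2 − v_a = 303.7 m/s.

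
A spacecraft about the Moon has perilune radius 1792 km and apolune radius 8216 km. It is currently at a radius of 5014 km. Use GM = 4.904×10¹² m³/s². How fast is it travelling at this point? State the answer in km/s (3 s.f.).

v ≈ 0.988 km/s

Semi-major axis a = (r_p + r_a)/2 = 5004.0 km = 5.004×10⁶ m.
Vis-viva: v² = μ(2/r − 1/a) = 4.904×10¹² × (3.989×10⁻⁷ − 1.998×10⁻⁷) = 9.761×10⁵ m²/s².
v = 988.0 m/s = 0.988 km/s.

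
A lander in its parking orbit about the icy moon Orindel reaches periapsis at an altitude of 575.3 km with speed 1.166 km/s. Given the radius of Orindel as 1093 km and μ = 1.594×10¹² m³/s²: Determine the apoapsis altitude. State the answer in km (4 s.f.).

r_p = 1093 + 575.3 = 1668.3 km = 1.668×10⁶ m.
Specific energy ε = v²/2 − μ/r = -2.757×10⁵ J/kg, so a = −μ/(2ε) = 2.891×10⁶ m.
The apsides satisfy r_p + r_a = 2a, so the apoapsis radius is 2a − r_p = 4.114×10⁶ m = 4113.6 km.
Apoapsis altitude = 4113.6 − 1093 = 3020.6 km.

apoapsis altitude ≈ 3021 km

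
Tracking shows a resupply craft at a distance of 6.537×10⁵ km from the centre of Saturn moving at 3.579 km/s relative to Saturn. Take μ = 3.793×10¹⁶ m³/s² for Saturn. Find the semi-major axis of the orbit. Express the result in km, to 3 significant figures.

a ≈ 3.67×10⁵ km

r = 6.537×10⁸ m.
Vis-viva rearranged: 1/a = 2/r − v²/μ = 3.060×10⁻⁹ − 3.377×10⁻¹⁰ = 2.722×10⁻⁹ m⁻¹.
a = 3.674×10⁸ m = 3.6740×10⁵ km.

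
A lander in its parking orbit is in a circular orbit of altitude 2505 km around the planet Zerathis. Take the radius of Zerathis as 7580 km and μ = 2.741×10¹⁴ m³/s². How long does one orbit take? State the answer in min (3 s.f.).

T ≈ 203 min

r = 7580 + 2505 = 10085 km = 1.0085×10⁷ m.
Kepler's third law: T = 2π√(r³/μ) = 2π√((1.008×10⁷)³ / 2.741×10¹⁴).
r³/μ = 3.742×10⁶ s², so T = 2π × 1.934×10³ = 1.215×10⁴ s.
Converting: 1.215×10⁴ s ÷ 60.00 = 202.6 min.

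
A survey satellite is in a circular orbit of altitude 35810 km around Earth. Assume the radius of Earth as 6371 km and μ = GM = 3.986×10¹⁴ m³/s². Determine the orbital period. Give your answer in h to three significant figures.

r = 6371 + 35810 = 42181 km = 4.2181×10⁷ m.
Kepler's third law: T = 2π√(r³/μ) = 2π√((4.218×10⁷)³ / 3.986×10¹⁴).
r³/μ = 1.883×10⁸ s², so T = 2π × 1.372×10⁴ = 8.622×10⁴ s.
Converting: 8.622×10⁴ s ÷ 3600 = 23.95 h.

T ≈ 23.9 h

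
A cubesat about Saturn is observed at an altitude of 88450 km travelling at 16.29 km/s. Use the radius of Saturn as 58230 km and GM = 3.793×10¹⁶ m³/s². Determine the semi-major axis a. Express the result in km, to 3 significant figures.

r = 58230 + 88450 = 1.4668×10⁵ km = 1.467×10⁸ m.
Vis-viva rearranged: 1/a = 2/r − v²/μ = 1.364×10⁻⁸ − 6.996×10⁻⁹ = 6.639×10⁻⁹ m⁻¹.
a = 1.506×10⁸ m = 1.5063×10⁵ km.

a ≈ 1.51×10⁵ km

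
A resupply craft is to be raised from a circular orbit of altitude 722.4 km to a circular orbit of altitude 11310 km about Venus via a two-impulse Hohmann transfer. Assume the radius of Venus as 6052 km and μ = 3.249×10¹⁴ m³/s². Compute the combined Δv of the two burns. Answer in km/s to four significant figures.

r₁ = 6052 + 722.4 = 6774.4 km = 6.7744×10⁶ m.
r₂ = 6052 + 11310 = 17362 km = 1.7362×10⁷ m.
Transfer ellipse a_t = (r₁ + r₂)/2 = 1.207×10⁷ m.
At r₁: circular v_c1 = √(μ/r₁) = 6925 m/s; transfer-periapsis v_p = √[μ(2/r₁ − 1/a_t)] = 8306 m/s.
Δv₁ = v_p − v_c1 = 1381 m/s.
At r₂: circular v_c2 = √(μ/r₂) = 4326 m/s; transfer-apoapsis v_a = √[μ(2/r₂ − 1/a_t)] = 3241 m/s.
Δv₂ = v_c2 − v_a = 1085 m/s.
Total Δv = Δv₁ + Δv₂ = 2466 m/s = 2.466 km/s.

Δv_total ≈ 2.466 km/s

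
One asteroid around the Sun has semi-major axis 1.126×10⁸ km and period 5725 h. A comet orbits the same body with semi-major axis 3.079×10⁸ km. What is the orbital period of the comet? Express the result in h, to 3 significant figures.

T₂ ≈ 25900 h

Kepler's third law: T² ∝ a³, so T₂ = T₁ (a₂/a₁)^(3/2).
a₂/a₁ = 2.734, (a₂/a₁)^(3/2) = 4.522.
T₂ = 5725 × 4.522 = 25890 h.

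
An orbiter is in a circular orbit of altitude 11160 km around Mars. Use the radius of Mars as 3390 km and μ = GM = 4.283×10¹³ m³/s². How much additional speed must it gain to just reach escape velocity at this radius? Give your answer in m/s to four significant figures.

Δv ≈ 710.7 m/s

r = 3390 + 11160 = 14550 km = 1.4550×10⁷ m.
Circular speed v_c = √(μ/r) = 1716 m/s.
Escape speed v_esc = √(2μ/r) = √2 × v_c = 2426 m/s.
Δv = v_esc − v_c = 710.7 m/s.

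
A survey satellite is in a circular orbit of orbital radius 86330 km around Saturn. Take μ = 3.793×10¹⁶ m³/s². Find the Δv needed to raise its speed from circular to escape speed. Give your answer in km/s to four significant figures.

Δv ≈ 8.682 km/s

r = 86330 km = 8.633×10⁷ m.
Circular speed v_c = √(μ/r) = 20960 m/s.
Escape speed v_esc = √(2μ/r) = √2 × v_c = 29640 m/s.
Δv = v_esc − v_c = 8682 m/s = 8.682 km/s.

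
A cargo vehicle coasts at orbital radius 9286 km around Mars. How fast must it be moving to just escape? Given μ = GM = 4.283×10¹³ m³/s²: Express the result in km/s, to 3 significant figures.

r = 9286 km = 9.286×10⁶ m.
Escape speed v_esc = √(2μ/r) = √(2 × 4.283×10¹³ / 9.286×10⁶) = √(9.225×10⁶) = 3037 m/s.
= 3.037 km/s.

v_esc ≈ 3.04 km/s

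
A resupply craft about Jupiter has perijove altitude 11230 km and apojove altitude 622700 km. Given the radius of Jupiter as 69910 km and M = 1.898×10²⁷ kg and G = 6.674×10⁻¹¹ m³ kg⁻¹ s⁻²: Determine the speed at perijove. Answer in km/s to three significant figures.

μ = GM = 6.674×10⁻¹¹ × 1.898×10²⁷ = 1.267×10¹⁷ m³/s².
r_p = 69910 + 11230 = 81140 km = 8.1140×10⁷ m.
r_a = 69910 + 622700 = 692610 km = 6.9261×10⁸ m.
Semi-major axis a = (r_p + r_a)/2 = 3.8688×10⁵ km = 3.869×10⁸ m.
Vis-viva: v² = μ(2/r − 1/a) = 1.267×10¹⁷ × (2.465×10⁻⁸ − 2.585×10⁻⁹) = 2.795×10⁹ m²/s².
v = 52870 m/s = 52.87 km/s.

v ≈ 52.9 km/s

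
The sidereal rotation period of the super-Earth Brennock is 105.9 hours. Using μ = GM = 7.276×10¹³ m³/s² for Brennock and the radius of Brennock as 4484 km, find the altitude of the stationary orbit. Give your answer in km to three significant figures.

T = 105.9 hours = 3.812×10⁵ s.
A synchronous orbit has period T, so by Kepler's third law a = (μT²/4π²)^(1/3).
μT²/4π² = 7.276×10¹³ × (3.812×10⁵)² / 39.48 = 2.679×10²³ m³.
a = 6.446×10⁷ m = 64463 km.
Altitude h = a − R = 64463 − 4484 = 59979 km.

h_sync ≈ 60000 km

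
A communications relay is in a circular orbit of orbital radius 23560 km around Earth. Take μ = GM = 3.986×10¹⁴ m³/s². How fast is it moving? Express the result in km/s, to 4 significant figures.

v ≈ 4.113 km/s

r = 23560 km = 2.356×10⁷ m.
For a circular orbit v = √(μ/r) = √(3.986×10¹⁴ / 2.356×10⁷) = √(1.692×10⁷) = 4113 m/s.
That is 4.113 km/s.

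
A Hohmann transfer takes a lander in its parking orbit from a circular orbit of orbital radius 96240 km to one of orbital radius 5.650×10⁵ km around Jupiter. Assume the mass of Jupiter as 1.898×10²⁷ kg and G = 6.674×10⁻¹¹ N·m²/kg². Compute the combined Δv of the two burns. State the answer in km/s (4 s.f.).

μ = GM = 6.674×10⁻¹¹ × 1.898×10²⁷ = 1.267×10¹⁷ m³/s².
r₁ = 96240 km = 9.624×10⁷ m.
r₂ = 5.650×10⁵ km = 5.650×10⁸ m.
Transfer ellipse a_t = (r₁ + r₂)/2 = 3.306×10⁸ m.
At r₁: circular v_c1 = √(μ/r₁) = 36280 m/s; transfer-perijove v_p = √[μ(2/r₁ − 1/a_t)] = 47430 m/s.
Δv₁ = v_p − v_c1 = 11150 m/s.
At r₂: circular v_c2 = √(μ/r₂) = 14970 m/s; transfer-apojove v_a = √[μ(2/r₂ − 1/a_t)] = 8078 m/s.
Δv₂ = v_c2 − v_a = 6895 m/s.
Total Δv = Δv₁ + Δv₂ = 18040 m/s = 18.04 km/s.

Δv_total ≈ 18.04 km/s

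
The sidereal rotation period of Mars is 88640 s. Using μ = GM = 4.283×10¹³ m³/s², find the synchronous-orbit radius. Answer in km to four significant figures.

r_sync ≈ 20430 km

A synchronous orbit has period T, so by Kepler's third law a = (μT²/4π²)^(1/3).
μT²/4π² = 4.283×10¹³ × (8.864×10⁴)² / 39.48 = 8.524×10²¹ m³.
a = 2.043×10⁷ m = 20428 km.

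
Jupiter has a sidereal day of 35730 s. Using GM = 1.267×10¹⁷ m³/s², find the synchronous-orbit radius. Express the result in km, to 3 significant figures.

r_sync ≈ 1.60×10⁵ km

A synchronous orbit has period T, so by Kepler's third law a = (μT²/4π²)^(1/3).
μT²/4π² = 1.267×10¹⁷ × (3.573×10⁴)² / 39.48 = 4.097×10²⁴ m³.
a = 1.600×10⁸ m = 1.6002×10⁵ km.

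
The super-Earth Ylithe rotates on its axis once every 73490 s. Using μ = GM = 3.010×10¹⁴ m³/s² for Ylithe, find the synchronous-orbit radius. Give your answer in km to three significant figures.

A synchronous orbit has period T, so by Kepler's third law a = (μT²/4π²)^(1/3).
μT²/4π² = 3.010×10¹⁴ × (7.349×10⁴)² / 39.48 = 4.118×10²² m³.
a = 3.453×10⁷ m = 34532 km.

r_sync ≈ 34500 km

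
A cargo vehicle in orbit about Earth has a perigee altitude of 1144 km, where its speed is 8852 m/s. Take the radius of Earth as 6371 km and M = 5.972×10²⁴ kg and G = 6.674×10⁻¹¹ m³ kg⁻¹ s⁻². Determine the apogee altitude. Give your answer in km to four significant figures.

apogee altitude ≈ 14880 km

μ = GM = 6.674×10⁻¹¹ × 5.972×10²⁴ = 3.986×10¹⁴ m³/s².
r_p = 6371 + 1144 = 7515.0 km = 7.515×10⁶ m.
Specific energy ε = v²/2 − μ/r = -1.386×10⁷ J/kg, so a = −μ/(2ε) = 1.438×10⁷ m.
The apsides satisfy r_p + r_a = 2a, so the apogee radius is 2a − r_p = 2.125×10⁷ m = 21246 km.
Apogee altitude = 21246 − 6371 = 14875 km.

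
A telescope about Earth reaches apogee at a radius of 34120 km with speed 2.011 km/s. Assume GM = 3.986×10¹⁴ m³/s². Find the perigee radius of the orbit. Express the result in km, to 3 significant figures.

r_a = 3.412×10⁷ m.
Specific energy ε = v²/2 − μ/r = -9.660×10⁶ J/kg, so a = −μ/(2ε) = 2.063×10⁷ m.
The apsides satisfy r_p + r_a = 2a, so the perigee radius is 2a − r_a = 7.142×10⁶ m = 7141.9 km.

perigee radius ≈ 7140 km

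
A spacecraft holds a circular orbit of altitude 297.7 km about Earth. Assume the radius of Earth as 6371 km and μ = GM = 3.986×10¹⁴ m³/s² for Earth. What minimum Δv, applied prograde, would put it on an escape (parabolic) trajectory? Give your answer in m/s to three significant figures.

Δv ≈ 3200 m/s

r = 6371 + 297.7 = 6668.7 km = 6.6687×10⁶ m.
Circular speed v_c = √(μ/r) = 7731 m/s.
Escape speed v_esc = √(2μ/r) = √2 × v_c = 10930 m/s.
Δv = v_esc − v_c = 3202 m/s.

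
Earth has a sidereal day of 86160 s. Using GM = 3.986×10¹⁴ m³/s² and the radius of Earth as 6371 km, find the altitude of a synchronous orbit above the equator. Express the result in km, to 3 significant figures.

h_sync ≈ 35800 km

A synchronous orbit has period T, so by Kepler's third law a = (μT²/4π²)^(1/3).
μT²/4π² = 3.986×10¹⁴ × (8.616×10⁴)² / 39.48 = 7.495×10²² m³.
a = 4.216×10⁷ m = 42163 km.
Altitude h = a − R = 42163 − 6371 = 35792 km.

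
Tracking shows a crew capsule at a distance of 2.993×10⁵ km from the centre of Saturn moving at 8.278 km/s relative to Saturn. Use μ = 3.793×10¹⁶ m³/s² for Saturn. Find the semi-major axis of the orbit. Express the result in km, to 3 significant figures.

r = 2.993×10⁸ m.
Specific orbital energy ε = v²/2 − μ/r = (8278)²/2 − 3.793×10¹⁶/2.993×10⁸ = -9.247×10⁷ J/kg.
Since ε = −μ/(2a), a = −μ/(2ε) = 2.051×10⁸ m = 2.0510×10⁵ km.

a ≈ 2.05×10⁵ km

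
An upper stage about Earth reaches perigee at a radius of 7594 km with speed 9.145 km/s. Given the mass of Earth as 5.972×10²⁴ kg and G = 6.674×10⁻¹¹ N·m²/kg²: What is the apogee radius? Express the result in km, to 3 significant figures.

apogee radius ≈ 29800 km

μ = GM = 6.674×10⁻¹¹ × 5.972×10²⁴ = 3.986×10¹⁴ m³/s².
r_p = 7.594×10⁶ m.
Specific energy ε = v²/2 − μ/r = -1.067×10⁷ J/kg, so a = −μ/(2ε) = 1.868×10⁷ m.
The apsides satisfy r_p + r_a = 2a, so the apogee radius is 2a − r_p = 2.976×10⁷ m = 29762 km.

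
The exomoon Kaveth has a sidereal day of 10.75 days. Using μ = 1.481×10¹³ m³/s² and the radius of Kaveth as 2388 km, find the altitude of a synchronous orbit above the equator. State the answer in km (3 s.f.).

T = 10.75 days = 9.288×10⁵ s.
A synchronous orbit has period T, so by Kepler's third law a = (μT²/4π²)^(1/3).
μT²/4π² = 1.481×10¹³ × (9.288×10⁵)² / 39.48 = 3.236×10²³ m³.
a = 6.866×10⁷ m = 68656 km.
Altitude h = a − R = 68656 − 2388 = 66268 km.

h_sync ≈ 66300 km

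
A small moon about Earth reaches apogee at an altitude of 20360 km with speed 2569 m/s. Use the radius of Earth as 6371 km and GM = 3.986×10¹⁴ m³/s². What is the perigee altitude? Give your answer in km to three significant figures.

r_a = 6371 + 20360 = 26731 km = 2.673×10⁷ m.
Specific energy ε = v²/2 − μ/r = -1.161×10⁷ J/kg, so a = −μ/(2ε) = 1.716×10⁷ m.
The apsides satisfy r_p + r_a = 2a, so the perigee radius is 2a − r_a = 7.597×10⁶ m = 7596.6 km.
Perigee altitude = 7596.6 − 6371 = 1225.6 km.

perigee altitude ≈ 1230 km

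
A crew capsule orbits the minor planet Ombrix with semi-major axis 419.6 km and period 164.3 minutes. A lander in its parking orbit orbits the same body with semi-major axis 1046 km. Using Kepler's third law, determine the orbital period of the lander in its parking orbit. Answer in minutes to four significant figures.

Kepler's third law: T² ∝ a³, so T₂ = T₁ (a₂/a₁)^(3/2).
a₂/a₁ = 2.493, (a₂/a₁)^(3/2) = 3.936.
T₂ = 164.3 × 3.936 = 646.7 minutes.

T₂ ≈ 646.7 minutes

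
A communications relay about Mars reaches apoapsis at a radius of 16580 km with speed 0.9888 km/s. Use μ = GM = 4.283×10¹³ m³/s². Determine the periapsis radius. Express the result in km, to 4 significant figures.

periapsis radius ≈ 3870 km

r_a = 1.658×10⁷ m.
Specific energy ε = v²/2 − μ/r = -2.094×10⁶ J/kg, so a = −μ/(2ε) = 1.023×10⁷ m.
The apsides satisfy r_p + r_a = 2a, so the periapsis radius is 2a − r_a = 3.870×10⁶ m = 3870.1 km.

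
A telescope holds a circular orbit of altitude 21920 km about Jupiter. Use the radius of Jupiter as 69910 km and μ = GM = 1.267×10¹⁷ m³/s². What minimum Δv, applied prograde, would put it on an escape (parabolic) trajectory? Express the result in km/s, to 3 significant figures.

Δv ≈ 15.4 km/s

r = 69910 + 21920 = 91830 km = 9.1830×10⁷ m.
Circular speed v_c = √(μ/r) = 37140 m/s.
Escape speed v_esc = √(2μ/r) = √2 × v_c = 52530 m/s.
Δv = v_esc − v_c = 15390 m/s = 15.39 km/s.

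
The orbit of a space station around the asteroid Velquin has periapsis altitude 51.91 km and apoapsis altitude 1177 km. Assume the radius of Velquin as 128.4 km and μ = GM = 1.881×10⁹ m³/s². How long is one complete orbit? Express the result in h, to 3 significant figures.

T ≈ 25.8 h

r_p = 128.4 + 51.91 = 180.31 km = 1.8031×10⁵ m.
r_a = 128.4 + 1177 = 1305.4 km = 1.3054×10⁶ m.
Semi-major axis a = (r_p + r_a)/2 = (180.31 + 1305.4)/2 = 742.86 km = 7.429×10⁵ m.
By Kepler's third law T = 2π√(a³/μ) = 2π × 1.476×10⁴ = 9.276×10⁴ s.
= 25.77 h.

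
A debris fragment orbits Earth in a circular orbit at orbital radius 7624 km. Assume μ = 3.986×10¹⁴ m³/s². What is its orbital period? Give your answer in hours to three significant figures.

T ≈ 1.84 hours

r = 7624 km = 7.624×10⁶ m.
Kepler's third law: T = 2π√(r³/μ) = 2π√((7.624×10⁶)³ / 3.986×10¹⁴).
r³/μ = 1.112×10⁶ s², so T = 2π × 1.054×10³ = 6.625×10³ s.
Converting: 6.625×10³ s ÷ 3600 = 1.840 hours.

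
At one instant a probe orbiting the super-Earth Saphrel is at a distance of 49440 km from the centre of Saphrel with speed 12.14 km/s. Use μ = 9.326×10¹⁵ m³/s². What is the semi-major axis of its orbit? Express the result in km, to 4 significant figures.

r = 4.944×10⁷ m.
Specific orbital energy ε = v²/2 − μ/r = (12140)²/2 − 9.326×10¹⁵/4.944×10⁷ = -1.149×10⁸ J/kg.
Since ε = −μ/(2a), a = −μ/(2ε) = 4.057×10⁷ m = 40568 km.

a ≈ 40570 km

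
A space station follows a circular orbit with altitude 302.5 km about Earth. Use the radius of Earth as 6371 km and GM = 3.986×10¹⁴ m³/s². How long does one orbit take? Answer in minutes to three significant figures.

T ≈ 90.4 minutes

r = 6371 + 302.5 = 6673.5 km = 6.6735×10⁶ m.
Kepler's third law: T = 2π√(r³/μ) = 2π√((6.674×10⁶)³ / 3.986×10¹⁴).
r³/μ = 7.456×10⁵ s², so T = 2π × 8.635×10² = 5.426×10³ s.
Converting: 5.426×10³ s ÷ 60.00 = 90.43 minutes.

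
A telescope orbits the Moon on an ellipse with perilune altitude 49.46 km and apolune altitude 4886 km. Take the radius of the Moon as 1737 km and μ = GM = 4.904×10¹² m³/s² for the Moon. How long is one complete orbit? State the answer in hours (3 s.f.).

r_p = 1737 + 49.46 = 1786.5 km = 1.7865×10⁶ m.
r_a = 1737 + 4886 = 6623.0 km = 6.6230×10⁶ m.
Semi-major axis a = (r_p + r_a)/2 = (1786.5 + 6623.0)/2 = 4204.7 km = 4.205×10⁶ m.
By Kepler's third law T = 2π√(a³/μ) = 2π × 3.893×10³ = 2.446×10⁴ s.
= 6.795 hours.

T ≈ 6.80 hours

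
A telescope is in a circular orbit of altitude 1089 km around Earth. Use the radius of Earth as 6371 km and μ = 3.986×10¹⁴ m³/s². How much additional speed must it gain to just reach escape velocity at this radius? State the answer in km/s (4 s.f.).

r = 6371 + 1089 = 7460.0 km = 7.4600×10⁶ m.
Circular speed v_c = √(μ/r) = 7310 m/s.
Escape speed v_esc = √(2μ/r) = √2 × v_c = 10340 m/s.
Δv = v_esc − v_c = 3028 m/s = 3.028 km/s.

Δv ≈ 3.028 km/s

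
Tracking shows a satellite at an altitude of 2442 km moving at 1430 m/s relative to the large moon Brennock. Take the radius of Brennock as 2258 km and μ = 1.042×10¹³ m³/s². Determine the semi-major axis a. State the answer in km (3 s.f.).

a ≈ 4360 km

r = 2258 + 2442 = 4700.0 km = 4.700×10⁶ m.
Vis-viva rearranged: 1/a = 2/r − v²/μ = 4.255×10⁻⁷ − 1.962×10⁻⁷ = 2.293×10⁻⁷ m⁻¹.
a = 4.361×10⁶ m = 4361.4 km.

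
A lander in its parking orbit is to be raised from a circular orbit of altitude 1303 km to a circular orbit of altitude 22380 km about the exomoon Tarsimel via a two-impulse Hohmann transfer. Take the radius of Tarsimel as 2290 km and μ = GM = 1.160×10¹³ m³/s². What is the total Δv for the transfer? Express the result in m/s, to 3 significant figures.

Δv_total ≈ 917 m/s

r₁ = 2290 + 1303 = 3593.0 km = 3.5930×10⁶ m.
r₂ = 2290 + 22380 = 24670 km = 2.4670×10⁷ m.
Transfer ellipse a_t = (r₁ + r₂)/2 = 1.413×10⁷ m.
At r₁: circular v_c1 = √(μ/r₁) = 1797 m/s; transfer-periapsis v_p = √[μ(2/r₁ − 1/a_t)] = 2374 m/s.
Δv₁ = v_p − v_c1 = 577.3 m/s.
At r₂: circular v_c2 = √(μ/r₂) = 685.7 m/s; transfer-apoapsis v_a = √[μ(2/r₂ − 1/a_t)] = 345.8 m/s.
Δv₂ = v_c2 − v_a = 340.0 m/s.
Total Δv = Δv₁ + Δv₂ = 917.2 m/s.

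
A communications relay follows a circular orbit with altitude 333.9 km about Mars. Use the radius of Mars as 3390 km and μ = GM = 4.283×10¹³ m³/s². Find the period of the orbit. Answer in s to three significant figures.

T ≈ 6900 s

r = 3390 + 333.9 = 3723.9 km = 3.7239×10⁶ m.
Kepler's third law: T = 2π√(r³/μ) = 2π√((3.724×10⁶)³ / 4.283×10¹³).
r³/μ = 1.206×10⁶ s², so T = 2π × 1.098×10³ = 6.899×10³ s.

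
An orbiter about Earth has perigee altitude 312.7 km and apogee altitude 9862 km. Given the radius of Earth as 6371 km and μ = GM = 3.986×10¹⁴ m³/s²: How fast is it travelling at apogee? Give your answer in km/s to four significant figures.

v ≈ 3.785 km/s

r_p = 6371 + 312.7 = 6683.7 km = 6.6837×10⁶ m.
r_a = 6371 + 9862 = 16233 km = 1.6233×10⁷ m.
Semi-major axis a = (r_p + r_a)/2 = 11458 km = 1.146×10⁷ m.
Vis-viva: v² = μ(2/r − 1/a) = 3.986×10¹⁴ × (1.232×10⁻⁷ − 8.727×10⁻⁸) = 1.432×10⁷ m²/s².
v = 3785 m/s = 3.785 km/s.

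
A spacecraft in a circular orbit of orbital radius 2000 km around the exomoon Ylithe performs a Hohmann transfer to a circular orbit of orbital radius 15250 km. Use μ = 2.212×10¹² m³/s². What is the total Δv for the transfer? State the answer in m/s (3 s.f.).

r₁ = 2000 km = 2.000×10⁶ m.
r₂ = 15250 km = 1.525×10⁷ m.
Transfer ellipse a_t = (r₁ + r₂)/2 = 8.625×10⁶ m.
At r₁: circular v_c1 = √(μ/r₁) = 1052 m/s; transfer-periapsis v_p = √[μ(2/r₁ − 1/a_t)] = 1398 m/s.
Δv₁ = v_p − v_c1 = 346.7 m/s.
At r₂: circular v_c2 = √(μ/r₂) = 380.9 m/s; transfer-apoapsis v_a = √[μ(2/r₂ − 1/a_t)] = 183.4 m/s.
Δv₂ = v_c2 − v_a = 197.5 m/s.
Total Δv = Δv₁ + Δv₂ = 544.2 m/s.

Δv_total ≈ 544 m/s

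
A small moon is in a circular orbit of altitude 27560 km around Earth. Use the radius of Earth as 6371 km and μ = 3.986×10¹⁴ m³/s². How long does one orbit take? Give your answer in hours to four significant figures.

r = 6371 + 27560 = 33931 km = 3.3931×10⁷ m.
Kepler's third law: T = 2π√(r³/μ) = 2π√((3.393×10⁷)³ / 3.986×10¹⁴).
r³/μ = 9.801×10⁷ s², so T = 2π × 9.900×10³ = 6.220×10⁴ s.
Converting: 6.220×10⁴ s ÷ 3600 = 17.28 hours.

T ≈ 17.28 hours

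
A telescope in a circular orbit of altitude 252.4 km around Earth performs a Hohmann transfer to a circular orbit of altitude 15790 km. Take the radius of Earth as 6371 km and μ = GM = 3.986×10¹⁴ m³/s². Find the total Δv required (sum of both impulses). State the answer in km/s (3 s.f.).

r₁ = 6371 + 252.4 = 6623.4 km = 6.6234×10⁶ m.
r₂ = 6371 + 15790 = 22161 km = 2.2161×10⁷ m.
Transfer ellipse a_t = (r₁ + r₂)/2 = 1.439×10⁷ m.
At r₁: circular v_c1 = √(μ/r₁) = 7758 m/s; transfer-perigee v_p = √[μ(2/r₁ − 1/a_t)] = 9626 m/s.
Δv₁ = v_p − v_c1 = 1869 m/s.
At r₂: circular v_c2 = √(μ/r₂) = 4241 m/s; transfer-apogee v_a = √[μ(2/r₂ − 1/a_t)] = 2877 m/s.
Δv₂ = v_c2 − v_a = 1364 m/s.
Total Δv = Δv₁ + Δv₂ = 3233 m/s = 3.233 km/s.

Δv_total ≈ 3.23 km/s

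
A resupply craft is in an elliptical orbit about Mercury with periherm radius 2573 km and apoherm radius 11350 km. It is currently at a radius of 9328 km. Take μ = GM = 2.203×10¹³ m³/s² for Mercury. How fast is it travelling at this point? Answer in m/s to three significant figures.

Semi-major axis a = (r_p + r_a)/2 = 6961.5 km = 6.962×10⁶ m.
Vis-viva: v² = μ(2/r − 1/a) = 2.203×10¹³ × (2.144×10⁻⁷ − 1.436×10⁻⁷) = 1.559×10⁶ m²/s².
v = 1249 m/s.

v ≈ 1250 m/s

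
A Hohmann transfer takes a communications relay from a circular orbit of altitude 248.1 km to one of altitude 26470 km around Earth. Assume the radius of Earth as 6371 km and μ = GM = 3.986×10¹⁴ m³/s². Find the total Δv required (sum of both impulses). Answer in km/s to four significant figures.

Δv_total ≈ 3.718 km/s

r₁ = 6371 + 248.1 = 6619.1 km = 6.6191×10⁶ m.
r₂ = 6371 + 26470 = 32841 km = 3.2841×10⁷ m.
Transfer ellipse a_t = (r₁ + r₂)/2 = 1.973×10⁷ m.
At r₁: circular v_c1 = √(μ/r₁) = 7760 m/s; transfer-perigee v_p = √[μ(2/r₁ − 1/a_t)] = 10010 m/s.
Δv₁ = v_p − v_c1 = 2252 m/s.
At r₂: circular v_c2 = √(μ/r₂) = 3484 m/s; transfer-apogee v_a = √[μ(2/r₂ − 1/a_t)] = 2018 m/s.
Δv₂ = v_c2 − v_a = 1466 m/s.
Total Δv = Δv₁ + Δv₂ = 3718 m/s = 3.718 km/s.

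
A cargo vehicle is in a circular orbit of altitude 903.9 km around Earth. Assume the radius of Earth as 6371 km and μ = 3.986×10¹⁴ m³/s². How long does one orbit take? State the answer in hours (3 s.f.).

T ≈ 1.72 hours

r = 6371 + 903.9 = 7274.9 km = 7.2749×10⁶ m.
Kepler's third law: T = 2π√(r³/μ) = 2π√((7.275×10⁶)³ / 3.986×10¹⁴).
r³/μ = 9.659×10⁵ s², so T = 2π × 9.828×10² = 6.175×10³ s.
Converting: 6.175×10³ s ÷ 3600 = 1.715 hours.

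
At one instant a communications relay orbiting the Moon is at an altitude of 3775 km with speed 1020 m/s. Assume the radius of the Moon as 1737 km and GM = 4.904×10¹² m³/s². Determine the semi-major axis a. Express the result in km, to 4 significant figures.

a ≈ 6636 km

r = 1737 + 3775 = 5512.0 km = 5.512×10⁶ m.
Vis-viva rearranged: 1/a = 2/r − v²/μ = 3.628×10⁻⁷ − 2.122×10⁻⁷ = 1.507×10⁻⁷ m⁻¹.
a = 6.636×10⁶ m = 6636.1 km.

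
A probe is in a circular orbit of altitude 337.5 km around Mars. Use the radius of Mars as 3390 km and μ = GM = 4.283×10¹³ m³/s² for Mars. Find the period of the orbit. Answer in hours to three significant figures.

r = 3390 + 337.5 = 3727.5 km = 3.7275×10⁶ m.
Kepler's third law: T = 2π√(r³/μ) = 2π√((3.728×10⁶)³ / 4.283×10¹³).
r³/μ = 1.209×10⁶ s², so T = 2π × 1.100×10³ = 6.909×10³ s.
Converting: 6.909×10³ s ÷ 3600 = 1.919 hours.

T ≈ 1.92 hours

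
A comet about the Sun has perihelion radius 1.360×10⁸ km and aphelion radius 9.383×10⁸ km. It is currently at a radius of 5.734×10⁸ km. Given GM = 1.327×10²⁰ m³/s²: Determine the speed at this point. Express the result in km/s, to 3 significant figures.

Semi-major axis a = (r_p + r_a)/2 = 5.3715×10⁸ km = 5.372×10¹¹ m.
Vis-viva: v² = μ(2/r − 1/a) = 1.327×10²⁰ × (3.488×10⁻¹² − 1.862×10⁻¹²) = 2.158×10⁸ m²/s².
v = 14690 m/s = 14.69 km/s.

v ≈ 14.7 km/s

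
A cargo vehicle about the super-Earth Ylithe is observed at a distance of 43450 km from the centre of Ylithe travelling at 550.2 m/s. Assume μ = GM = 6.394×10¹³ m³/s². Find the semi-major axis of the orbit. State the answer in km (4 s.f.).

r = 4.345×10⁷ m.
Vis-viva rearranged: 1/a = 2/r − v²/μ = 4.603×10⁻⁸ − 4.734×10⁻⁹ = 4.130×10⁻⁸ m⁻¹.
a = 2.422×10⁷ m = 24216 km.

a ≈ 24220 km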